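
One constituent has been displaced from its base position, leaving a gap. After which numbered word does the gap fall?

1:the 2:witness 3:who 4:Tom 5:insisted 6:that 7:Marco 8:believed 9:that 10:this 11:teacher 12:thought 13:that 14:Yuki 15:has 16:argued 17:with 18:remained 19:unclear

17

The displaced element is "the witness" (word 2).
It is linked across 3 clause boundaries (that → that → that).
It functions as the object of the preposition "with" of "argued", so the gap sits immediately after word 17 ("with").
Base order: Tom insisted that Marco believed that this teacher thought that Yuki has argued with the witness.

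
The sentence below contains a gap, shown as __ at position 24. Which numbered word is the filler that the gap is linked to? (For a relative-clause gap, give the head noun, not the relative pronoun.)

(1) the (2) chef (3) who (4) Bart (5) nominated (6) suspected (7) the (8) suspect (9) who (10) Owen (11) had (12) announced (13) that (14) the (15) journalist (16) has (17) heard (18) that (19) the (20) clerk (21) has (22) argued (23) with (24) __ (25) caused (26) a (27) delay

8

The gap at 24 is the prepositional object of "argued", inside a relative clause.
The relative pronoun is "who" (word 9); it is bound by the head noun immediately before it.
Its filler is the head noun "suspect", at word 8.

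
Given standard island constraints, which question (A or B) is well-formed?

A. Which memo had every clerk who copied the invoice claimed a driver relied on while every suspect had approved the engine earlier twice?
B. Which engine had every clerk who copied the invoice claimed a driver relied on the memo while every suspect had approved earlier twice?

A

In B, the wh-phrase is extracted from inside an adjunct island (introduced by "while"), which blocks movement.
In A, the extraction path crosses only that-complement boundaries, which are transparent.
So A is grammatical.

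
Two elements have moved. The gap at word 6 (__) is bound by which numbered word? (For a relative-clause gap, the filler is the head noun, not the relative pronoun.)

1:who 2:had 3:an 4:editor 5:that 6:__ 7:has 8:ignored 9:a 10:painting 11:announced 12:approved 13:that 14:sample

The marked gap is inside the relative clause, the subject of "ignored".
Its filler is the head noun "editor" (via "that"), at word 4.
(The other dependency links word 1 to a gap after word 11.)

4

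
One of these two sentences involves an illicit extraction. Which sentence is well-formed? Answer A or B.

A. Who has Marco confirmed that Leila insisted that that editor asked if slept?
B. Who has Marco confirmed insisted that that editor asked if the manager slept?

B

In A, the wh-phrase is extracted from inside a wh-island (introduced by "if"), which blocks movement.
In B, the extraction path crosses only that-complement boundaries, which are transparent.
So B is grammatical.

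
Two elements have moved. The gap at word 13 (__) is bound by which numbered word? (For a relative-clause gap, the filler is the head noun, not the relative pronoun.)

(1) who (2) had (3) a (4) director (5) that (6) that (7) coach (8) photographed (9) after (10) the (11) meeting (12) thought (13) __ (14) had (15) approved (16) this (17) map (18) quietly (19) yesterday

1

The marked gap is the subject of "approved".
Its filler is the fronted wh-phrase "who", at word 1.
(The other dependency links word 4 to a gap after word 8.)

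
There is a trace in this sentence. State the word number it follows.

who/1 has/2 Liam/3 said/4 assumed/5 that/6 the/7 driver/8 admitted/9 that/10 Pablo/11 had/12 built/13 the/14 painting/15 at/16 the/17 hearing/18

The displaced element is "who" (word 1).
It is linked across 1 clause boundary (Ø).
It functions as the subject of "assumed", so the gap sits immediately after word 4 ("said").
Base order: Liam has said who assumed that the driver admitted that Pablo had built the painting at the hearing.

4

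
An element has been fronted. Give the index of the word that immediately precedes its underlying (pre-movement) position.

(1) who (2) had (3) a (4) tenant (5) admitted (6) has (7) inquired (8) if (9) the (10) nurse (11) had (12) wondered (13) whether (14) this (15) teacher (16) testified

5

The displaced element is "who" (word 1).
It is linked across 1 clause boundary (Ø).
It functions as the subject of "inquired", so the gap sits immediately after word 5 ("admitted").
Base order: A tenant had admitted who has inquired if the nurse had wondered whether this teacher testified.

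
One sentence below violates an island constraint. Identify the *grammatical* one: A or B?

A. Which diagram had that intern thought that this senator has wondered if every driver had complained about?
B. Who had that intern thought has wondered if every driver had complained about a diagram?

B

In A, the wh-phrase is extracted from inside a wh-island (introduced by "if"), which blocks movement.
In B, the extraction path crosses only that-complement boundaries, which are transparent.
So B is grammatical.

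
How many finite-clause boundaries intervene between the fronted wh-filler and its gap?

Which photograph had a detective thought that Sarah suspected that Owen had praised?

"which photograph" is extracted from the object of "praised".
Boundaries crossed, outermost first: [that], [that] — 2 in total.

2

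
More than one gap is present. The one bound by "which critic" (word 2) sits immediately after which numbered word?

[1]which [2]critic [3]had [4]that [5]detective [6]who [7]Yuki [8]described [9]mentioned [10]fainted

The displaced element is "which critic" (word 2).
It is linked across 1 clause boundary (Ø).
It functions as the subject of "fainted", so the gap sits immediately after word 9 ("mentioned").
Base order: That detective who Yuki described had mentioned that which critic fainted.

9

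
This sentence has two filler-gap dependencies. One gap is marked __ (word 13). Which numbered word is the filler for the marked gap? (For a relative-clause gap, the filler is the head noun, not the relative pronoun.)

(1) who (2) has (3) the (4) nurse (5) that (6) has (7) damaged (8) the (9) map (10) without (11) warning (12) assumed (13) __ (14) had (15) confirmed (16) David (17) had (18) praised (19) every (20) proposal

The marked gap is the subject of "confirmed".
Its filler is the fronted wh-phrase "who", at word 1.
(The other dependency links word 4 to a gap after word 5.)

1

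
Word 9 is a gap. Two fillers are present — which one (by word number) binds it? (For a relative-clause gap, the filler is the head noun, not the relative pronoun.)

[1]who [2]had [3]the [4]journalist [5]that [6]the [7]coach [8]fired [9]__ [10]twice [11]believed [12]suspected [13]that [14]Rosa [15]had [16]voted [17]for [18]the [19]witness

4

The marked gap is inside the relative clause, the direct object of "fired".
Its filler is the head noun "journalist" (via "that"), at word 4.
(The other dependency links word 1 to a gap after word 11.)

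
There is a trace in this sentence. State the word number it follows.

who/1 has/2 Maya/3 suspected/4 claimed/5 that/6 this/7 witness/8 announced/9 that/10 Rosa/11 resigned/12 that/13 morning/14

4

The displaced element is "who" (word 1).
It is linked across 1 clause boundary (Ø).
It functions as the subject of "claimed", so the gap sits immediately after word 4 ("suspected").
Base order: Maya has suspected that who claimed that this witness announced that Rosa resigned that morning.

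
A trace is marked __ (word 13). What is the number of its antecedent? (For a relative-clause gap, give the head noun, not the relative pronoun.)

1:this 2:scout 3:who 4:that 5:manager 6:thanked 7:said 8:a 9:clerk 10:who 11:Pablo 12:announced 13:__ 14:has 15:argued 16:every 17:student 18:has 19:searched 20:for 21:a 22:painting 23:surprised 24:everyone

9

The gap at 13 is the subject of "argued", inside a relative clause.
The relative pronoun is "who" (word 10); it is bound by the head noun immediately before it.
Its filler is the head noun "clerk", at word 9.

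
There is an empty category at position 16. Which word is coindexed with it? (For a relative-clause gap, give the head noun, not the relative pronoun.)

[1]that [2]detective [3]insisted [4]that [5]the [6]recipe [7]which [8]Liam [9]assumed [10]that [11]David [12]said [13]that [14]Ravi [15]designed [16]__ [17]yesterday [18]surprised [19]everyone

6

The gap at 16 is the object of "designed", inside a relative clause.
The relative pronoun is "which" (word 7); it is bound by the head noun immediately before it.
Its filler is the head noun "recipe", at word 6.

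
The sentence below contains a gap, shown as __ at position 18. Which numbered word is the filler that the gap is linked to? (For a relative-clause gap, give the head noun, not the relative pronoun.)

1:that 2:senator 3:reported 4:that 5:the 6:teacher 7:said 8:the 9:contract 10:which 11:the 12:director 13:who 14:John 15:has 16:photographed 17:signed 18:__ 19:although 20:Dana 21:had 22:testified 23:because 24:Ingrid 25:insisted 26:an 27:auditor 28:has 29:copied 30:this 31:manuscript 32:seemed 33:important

9

The gap at 18 is the object of "signed", inside a relative clause.
The relative pronoun is "which" (word 10); it is bound by the head noun immediately before it.
Its filler is the head noun "contract", at word 9.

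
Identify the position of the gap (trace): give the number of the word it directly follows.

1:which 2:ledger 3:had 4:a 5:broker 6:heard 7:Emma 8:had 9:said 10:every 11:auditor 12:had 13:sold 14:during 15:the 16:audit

The displaced element is "which ledger" (word 2).
It is linked across 2 clause boundaries (Ø → Ø).
It functions as the direct object of "sold", so the gap sits immediately after word 13 ("sold").
Base order: A broker had heard Emma had said every auditor had sold which ledger during the audit.

13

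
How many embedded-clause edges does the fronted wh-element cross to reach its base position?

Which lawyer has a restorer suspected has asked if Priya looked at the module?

1

"which lawyer" is extracted from the subject of "asked".
Boundaries crossed, outermost first: [Ø] — 1 in total.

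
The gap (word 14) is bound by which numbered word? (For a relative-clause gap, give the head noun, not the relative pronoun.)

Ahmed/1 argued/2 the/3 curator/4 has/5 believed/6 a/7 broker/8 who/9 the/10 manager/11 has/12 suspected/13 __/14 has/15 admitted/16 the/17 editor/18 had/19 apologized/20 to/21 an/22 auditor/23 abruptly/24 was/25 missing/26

The gap at 14 is the subject of "admitted", inside a relative clause.
The relative pronoun is "who" (word 9); it is bound by the head noun immediately before it.
Its filler is the head noun "broker", at word 8.

8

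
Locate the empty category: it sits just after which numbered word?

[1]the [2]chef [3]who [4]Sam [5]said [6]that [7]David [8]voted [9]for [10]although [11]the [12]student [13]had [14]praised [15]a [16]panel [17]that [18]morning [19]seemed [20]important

The displaced element is "the chef" (word 2).
It is linked across 1 clause boundary (that).
It functions as the object of the preposition "for" of "voted", so the gap sits immediately after word 9 ("for").
Base order: Sam said that David voted for the chef although the student had praised a panel that morning.

9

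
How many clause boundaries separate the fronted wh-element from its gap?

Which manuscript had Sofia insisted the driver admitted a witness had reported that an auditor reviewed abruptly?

3

"which manuscript" is extracted from the object of "reviewed".
Boundaries crossed, outermost first: [Ø], [Ø], [that] — 3 in total.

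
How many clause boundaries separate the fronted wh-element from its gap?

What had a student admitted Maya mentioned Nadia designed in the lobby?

"what" is extracted from the object of "designed".
Boundaries crossed, outermost first: [Ø], [Ø] — 2 in total.

2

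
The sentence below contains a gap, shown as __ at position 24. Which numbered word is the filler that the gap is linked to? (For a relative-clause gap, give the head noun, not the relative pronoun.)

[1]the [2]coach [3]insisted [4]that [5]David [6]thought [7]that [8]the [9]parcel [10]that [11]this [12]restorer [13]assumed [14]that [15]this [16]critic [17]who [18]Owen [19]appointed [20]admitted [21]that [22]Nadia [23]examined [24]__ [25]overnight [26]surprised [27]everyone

The gap at 24 is the object of "examined", inside a relative clause.
The relative pronoun is "that" (word 10); it is bound by the head noun immediately before it.
Its filler is the head noun "parcel", at word 9.

9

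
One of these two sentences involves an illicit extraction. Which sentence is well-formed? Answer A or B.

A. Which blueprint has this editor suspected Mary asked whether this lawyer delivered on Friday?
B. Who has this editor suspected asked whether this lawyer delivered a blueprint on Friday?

In A, the wh-phrase is extracted from inside a wh-island (introduced by "whether"), which blocks movement.
In B, the extraction path crosses only that-complement boundaries, which are transparent.
So B is grammatical.

B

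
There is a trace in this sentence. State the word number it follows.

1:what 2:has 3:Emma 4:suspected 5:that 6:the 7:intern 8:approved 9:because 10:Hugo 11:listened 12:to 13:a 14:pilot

8

The displaced element is "what" (word 1).
It is linked across 1 clause boundary (that).
It functions as the direct object of "approved", so the gap sits immediately after word 8 ("approved").
Base order: Emma has suspected that the intern approved what because Hugo listened to a pilot.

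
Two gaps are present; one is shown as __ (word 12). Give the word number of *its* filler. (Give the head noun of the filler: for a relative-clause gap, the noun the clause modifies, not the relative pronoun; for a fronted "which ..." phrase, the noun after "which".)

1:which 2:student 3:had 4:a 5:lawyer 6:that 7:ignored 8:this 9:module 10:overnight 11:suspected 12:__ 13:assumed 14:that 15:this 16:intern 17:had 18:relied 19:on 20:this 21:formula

2

The marked gap is the subject of "assumed".
Its filler is the fronted wh-phrase "which student", at word 2.
(The other dependency links word 5 to a gap after word 6.)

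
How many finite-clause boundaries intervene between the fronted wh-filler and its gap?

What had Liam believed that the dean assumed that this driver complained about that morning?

"what" is extracted from the PP object of "complained".
Boundaries crossed, outermost first: [that], [that] — 2 in total.

2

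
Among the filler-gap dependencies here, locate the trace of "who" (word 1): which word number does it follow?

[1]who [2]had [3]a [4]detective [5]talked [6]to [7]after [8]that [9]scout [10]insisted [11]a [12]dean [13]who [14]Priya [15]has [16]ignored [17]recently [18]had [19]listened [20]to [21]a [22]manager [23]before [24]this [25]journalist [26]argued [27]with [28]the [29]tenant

The displaced element is "who" (word 1).
It functions as the object of the preposition "to" of "talked", so the gap sits immediately after word 6 ("to").
Base order: A detective had talked to who after that scout insisted a dean who Priya has ignored recently had listened to a manager before this journalist argued with the tenant.

6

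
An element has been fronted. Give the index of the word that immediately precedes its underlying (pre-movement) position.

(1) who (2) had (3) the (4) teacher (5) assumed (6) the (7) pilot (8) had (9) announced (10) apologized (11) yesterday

The displaced element is "who" (word 1).
It is linked across 2 clause boundaries (Ø → Ø).
It functions as the subject of "apologized", so the gap sits immediately after word 9 ("announced").
Base order: The teacher had assumed the pilot had announced who apologized yesterday.

9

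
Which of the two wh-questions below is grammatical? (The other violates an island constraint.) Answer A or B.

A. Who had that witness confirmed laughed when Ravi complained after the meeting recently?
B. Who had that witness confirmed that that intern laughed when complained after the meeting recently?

In B, the wh-phrase is extracted from inside an adjunct island (introduced by "when"), which blocks movement.
In A, the extraction path crosses only that-complement boundaries, which are transparent.
So A is grammatical.

A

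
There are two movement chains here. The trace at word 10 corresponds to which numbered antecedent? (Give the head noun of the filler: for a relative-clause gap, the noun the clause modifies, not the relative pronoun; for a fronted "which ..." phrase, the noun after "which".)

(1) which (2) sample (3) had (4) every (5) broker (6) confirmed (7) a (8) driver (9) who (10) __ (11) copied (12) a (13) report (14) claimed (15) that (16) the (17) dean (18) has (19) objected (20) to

8

The marked gap is inside the relative clause, the subject of "copied".
Its filler is the head noun "driver" (via "who"), at word 8.
(The other dependency links word 2 to a gap after word 20.)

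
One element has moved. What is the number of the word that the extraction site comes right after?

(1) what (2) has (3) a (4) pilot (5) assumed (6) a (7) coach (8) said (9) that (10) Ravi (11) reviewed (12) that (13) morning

The displaced element is "what" (word 1).
It is linked across 2 clause boundaries (Ø → that).
It functions as the direct object of "reviewed", so the gap sits immediately after word 11 ("reviewed").
Base order: A pilot has assumed a coach said that Ravi reviewed what that morning.

11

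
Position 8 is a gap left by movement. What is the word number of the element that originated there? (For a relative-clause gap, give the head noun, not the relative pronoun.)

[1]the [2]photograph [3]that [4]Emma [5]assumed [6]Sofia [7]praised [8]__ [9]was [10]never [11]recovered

2

The gap at 8 is the object of "praised", inside a relative clause.
The relative pronoun is "that" (word 3); it is bound by the head noun immediately before it.
Its filler is the head noun "photograph", at word 2.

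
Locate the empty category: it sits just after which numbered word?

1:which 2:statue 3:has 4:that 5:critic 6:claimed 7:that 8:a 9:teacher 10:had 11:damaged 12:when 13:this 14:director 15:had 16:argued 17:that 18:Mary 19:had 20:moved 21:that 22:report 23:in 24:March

The displaced element is "which statue" (word 2).
It is linked across 1 clause boundary (that).
It functions as the direct object of "damaged", so the gap sits immediately after word 11 ("damaged").
Base order: That critic has claimed that a teacher had damaged which statue when this director had argued that Mary had moved that report in March.

11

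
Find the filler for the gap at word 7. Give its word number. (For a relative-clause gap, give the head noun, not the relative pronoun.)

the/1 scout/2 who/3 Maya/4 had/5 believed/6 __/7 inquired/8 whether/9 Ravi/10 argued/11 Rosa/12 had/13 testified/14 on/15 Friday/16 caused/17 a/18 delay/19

The gap at 7 is the subject of "inquired", inside a relative clause.
The relative pronoun is "who" (word 3); it is bound by the head noun immediately before it.
Its filler is the head noun "scout", at word 2.

2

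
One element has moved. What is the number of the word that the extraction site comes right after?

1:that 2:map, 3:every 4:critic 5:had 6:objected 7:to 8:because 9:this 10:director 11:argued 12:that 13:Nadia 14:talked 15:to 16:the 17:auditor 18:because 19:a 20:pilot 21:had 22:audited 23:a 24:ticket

The displaced element is "that map" (word 2).
It functions as the object of the preposition "to" of "objected", so the gap sits immediately after word 7 ("to").
Base order: Every critic had objected to that map because this director argued that Nadia talked to the auditor because a pilot had audited a ticket.

7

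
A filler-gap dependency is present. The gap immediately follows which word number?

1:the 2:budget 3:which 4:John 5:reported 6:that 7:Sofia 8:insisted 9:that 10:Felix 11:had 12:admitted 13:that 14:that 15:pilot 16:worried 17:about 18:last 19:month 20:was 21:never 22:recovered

The displaced element is "the budget" (word 2).
It is linked across 3 clause boundaries (that → that → that).
It functions as the object of the preposition "about" of "worried", so the gap sits immediately after word 17 ("about").
Base order: John reported that Sofia insisted that Felix had admitted that that pilot worried about the budget last month.

17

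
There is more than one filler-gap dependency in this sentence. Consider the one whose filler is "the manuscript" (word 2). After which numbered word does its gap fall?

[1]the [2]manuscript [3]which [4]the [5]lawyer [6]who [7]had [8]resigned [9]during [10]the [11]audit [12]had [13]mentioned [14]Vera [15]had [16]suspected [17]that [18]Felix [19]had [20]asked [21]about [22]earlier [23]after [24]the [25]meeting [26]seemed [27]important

The displaced element is "the manuscript" (word 2).
It is linked across 2 clause boundaries (Ø → that).
It functions as the object of the preposition "about" of "asked", so the gap sits immediately after word 21 ("about").
Base order: The lawyer who had resigned during the audit had mentioned Vera had suspected that Felix had asked about the manuscript earlier after the meeting.

21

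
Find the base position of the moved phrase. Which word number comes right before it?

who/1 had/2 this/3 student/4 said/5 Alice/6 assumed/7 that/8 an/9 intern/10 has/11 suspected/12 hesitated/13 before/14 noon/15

The displaced element is "who" (word 1).
It is linked across 3 clause boundaries (Ø → that → Ø).
It functions as the subject of "hesitated", so the gap sits immediately after word 12 ("suspected").
Base order: This student had said Alice assumed that an intern has suspected that who hesitated before noon.

12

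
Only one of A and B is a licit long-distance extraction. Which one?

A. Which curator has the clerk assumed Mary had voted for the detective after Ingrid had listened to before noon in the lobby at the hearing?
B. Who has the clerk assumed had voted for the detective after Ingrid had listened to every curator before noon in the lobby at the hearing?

In A, the wh-phrase is extracted from inside an adjunct island (introduced by "after"), which blocks movement.
In B, the extraction path crosses only that-complement boundaries, which are transparent.
So B is grammatical.

B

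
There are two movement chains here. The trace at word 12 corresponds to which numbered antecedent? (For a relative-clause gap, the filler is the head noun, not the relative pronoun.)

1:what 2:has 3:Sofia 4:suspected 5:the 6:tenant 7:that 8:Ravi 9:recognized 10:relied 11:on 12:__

The marked gap is the object of the preposition "on" of "relied".
Its filler is the fronted wh-phrase "what", at word 1.
(The other dependency links word 6 to a gap after word 9.)

1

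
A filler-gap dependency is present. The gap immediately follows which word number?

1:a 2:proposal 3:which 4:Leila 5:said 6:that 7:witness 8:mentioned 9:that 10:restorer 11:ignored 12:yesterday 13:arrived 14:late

The displaced element is "a proposal" (word 2).
It is linked across 2 clause boundaries (Ø → Ø).
It functions as the direct object of "ignored", so the gap sits immediately after word 11 ("ignored").
Base order: Leila said that witness mentioned that restorer ignored a proposal yesterday.

11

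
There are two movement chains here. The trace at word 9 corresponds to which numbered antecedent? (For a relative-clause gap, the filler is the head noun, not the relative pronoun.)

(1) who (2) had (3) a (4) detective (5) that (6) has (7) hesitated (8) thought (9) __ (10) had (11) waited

The marked gap is the subject of "waited".
Its filler is the fronted wh-phrase "who", at word 1.
(The other dependency links word 4 to a gap after word 5.)

1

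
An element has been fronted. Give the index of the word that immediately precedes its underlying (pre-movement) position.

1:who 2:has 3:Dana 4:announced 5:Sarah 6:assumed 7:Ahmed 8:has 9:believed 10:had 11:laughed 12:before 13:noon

9

The displaced element is "who" (word 1).
It is linked across 3 clause boundaries (Ø → Ø → Ø).
It functions as the subject of "laughed", so the gap sits immediately after word 9 ("believed").
Base order: Dana has announced Sarah assumed Ahmed has believed that who had laughed before noon.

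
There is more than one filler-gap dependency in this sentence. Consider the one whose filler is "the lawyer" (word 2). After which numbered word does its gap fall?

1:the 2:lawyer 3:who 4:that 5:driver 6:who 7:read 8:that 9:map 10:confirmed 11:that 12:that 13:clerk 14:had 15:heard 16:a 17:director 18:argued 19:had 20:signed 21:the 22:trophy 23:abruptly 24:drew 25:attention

18

The displaced element is "the lawyer" (word 2).
It is linked across 3 clause boundaries (that → Ø → Ø).
It functions as the subject of "signed", so the gap sits immediately after word 18 ("argued").
Base order: That driver who read that map confirmed that that clerk had heard a director argued that the lawyer had signed the trophy abruptly.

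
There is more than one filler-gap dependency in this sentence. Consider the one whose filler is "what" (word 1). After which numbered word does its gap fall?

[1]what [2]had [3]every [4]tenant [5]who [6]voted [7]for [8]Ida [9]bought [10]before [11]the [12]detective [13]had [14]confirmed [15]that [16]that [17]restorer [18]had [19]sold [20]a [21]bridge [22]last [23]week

The displaced element is "what" (word 1).
It functions as the direct object of "bought", so the gap sits immediately after word 9 ("bought").
Base order: Every tenant who voted for Ida had bought what before the detective had confirmed that that restorer had sold a bridge last week.

9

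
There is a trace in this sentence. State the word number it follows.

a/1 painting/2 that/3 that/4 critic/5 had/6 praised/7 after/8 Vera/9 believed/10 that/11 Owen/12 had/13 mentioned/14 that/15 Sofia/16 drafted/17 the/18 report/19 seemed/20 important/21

The displaced element is "a painting" (word 2).
It functions as the direct object of "praised", so the gap sits immediately after word 7 ("praised").
Base order: That critic had praised a painting after Vera believed that Owen had mentioned that Sofia drafted the report.

7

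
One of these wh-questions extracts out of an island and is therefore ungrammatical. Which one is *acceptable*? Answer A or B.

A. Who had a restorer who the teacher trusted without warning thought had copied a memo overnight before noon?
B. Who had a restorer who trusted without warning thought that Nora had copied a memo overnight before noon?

In B, the wh-phrase is extracted from inside a complex-NP island (relative clause) (introduced by "who"), which blocks movement.
In A, the extraction path crosses only that-complement boundaries, which are transparent.
So A is grammatical.

A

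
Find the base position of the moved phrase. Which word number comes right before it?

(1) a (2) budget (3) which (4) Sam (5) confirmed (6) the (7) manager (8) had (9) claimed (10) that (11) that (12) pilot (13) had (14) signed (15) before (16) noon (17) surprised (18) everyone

The displaced element is "a budget" (word 2).
It is linked across 2 clause boundaries (Ø → that).
It functions as the direct object of "signed", so the gap sits immediately after word 14 ("signed").
Base order: Sam confirmed the manager had claimed that that pilot had signed a budget before noon.

14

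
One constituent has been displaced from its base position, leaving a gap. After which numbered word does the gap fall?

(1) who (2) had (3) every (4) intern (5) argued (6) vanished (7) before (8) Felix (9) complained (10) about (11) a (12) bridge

5

The displaced element is "who" (word 1).
It is linked across 1 clause boundary (Ø).
It functions as the subject of "vanished", so the gap sits immediately after word 5 ("argued").
Base order: Every intern had argued that who vanished before Felix complained about a bridge.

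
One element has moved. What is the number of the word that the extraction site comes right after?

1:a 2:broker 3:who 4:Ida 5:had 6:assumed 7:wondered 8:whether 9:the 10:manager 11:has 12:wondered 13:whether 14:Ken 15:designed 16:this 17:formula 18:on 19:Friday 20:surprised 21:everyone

6

The displaced element is "a broker" (word 2).
It is linked across 1 clause boundary (Ø).
It functions as the subject of "wondered", so the gap sits immediately after word 6 ("assumed").
Base order: Ida had assumed that a broker wondered whether the manager has wondered whether Ken designed this formula on Friday.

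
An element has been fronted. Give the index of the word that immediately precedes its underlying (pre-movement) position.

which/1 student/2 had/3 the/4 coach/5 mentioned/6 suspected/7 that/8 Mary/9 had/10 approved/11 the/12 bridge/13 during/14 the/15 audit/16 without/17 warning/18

The displaced element is "which student" (word 2).
It is linked across 1 clause boundary (Ø).
It functions as the subject of "suspected", so the gap sits immediately after word 6 ("mentioned").
Base order: The coach had mentioned that which student suspected that Mary had approved the bridge during the audit without warning.

6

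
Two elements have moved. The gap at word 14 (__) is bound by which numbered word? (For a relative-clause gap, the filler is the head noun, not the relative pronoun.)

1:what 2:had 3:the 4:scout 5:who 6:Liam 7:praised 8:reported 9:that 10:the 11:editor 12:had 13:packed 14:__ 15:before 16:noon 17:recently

1

The marked gap is the direct object of "packed".
Its filler is the fronted wh-phrase "what", at word 1.
(The other dependency links word 4 to a gap after word 7.)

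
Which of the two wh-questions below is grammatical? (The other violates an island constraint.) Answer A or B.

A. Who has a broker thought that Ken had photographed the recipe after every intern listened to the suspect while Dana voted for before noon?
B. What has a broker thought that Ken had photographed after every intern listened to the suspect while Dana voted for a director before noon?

B

In A, the wh-phrase is extracted from inside an adjunct island (introduced by "after"), which blocks movement.
In B, the extraction path crosses only that-complement boundaries, which are transparent.
So B is grammatical.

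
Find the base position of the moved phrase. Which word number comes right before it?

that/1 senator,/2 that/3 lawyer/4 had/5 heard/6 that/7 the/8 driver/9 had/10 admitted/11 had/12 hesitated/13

The displaced element is "that senator" (word 2).
It is linked across 2 clause boundaries (that → Ø).
It functions as the subject of "hesitated", so the gap sits immediately after word 11 ("admitted").
Base order: That lawyer had heard that the driver had admitted that that senator had hesitated.

11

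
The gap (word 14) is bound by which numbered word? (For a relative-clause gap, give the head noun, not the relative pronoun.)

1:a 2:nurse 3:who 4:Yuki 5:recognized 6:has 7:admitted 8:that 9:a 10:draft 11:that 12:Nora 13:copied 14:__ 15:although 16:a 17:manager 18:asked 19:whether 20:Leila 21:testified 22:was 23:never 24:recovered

10

The gap at 14 is the object of "copied", inside a relative clause.
The relative pronoun is "that" (word 11); it is bound by the head noun immediately before it.
Its filler is the head noun "draft", at word 10.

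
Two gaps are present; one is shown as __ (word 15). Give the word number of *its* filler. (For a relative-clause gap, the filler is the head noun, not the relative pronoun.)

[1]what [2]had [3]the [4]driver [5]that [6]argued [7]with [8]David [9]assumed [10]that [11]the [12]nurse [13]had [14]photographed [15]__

The marked gap is the direct object of "photographed".
Its filler is the fronted wh-phrase "what", at word 1.
(The other dependency links word 4 to a gap after word 5.)

1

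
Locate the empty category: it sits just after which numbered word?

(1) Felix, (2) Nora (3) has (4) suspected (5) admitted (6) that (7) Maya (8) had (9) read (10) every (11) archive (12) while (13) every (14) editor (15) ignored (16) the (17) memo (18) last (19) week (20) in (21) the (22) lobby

4

The displaced element is "Felix" (word 1).
It is linked across 1 clause boundary (Ø).
It functions as the subject of "admitted", so the gap sits immediately after word 4 ("suspected").
Base order: Nora has suspected that Felix admitted that Maya had read every archive while every editor ignored the memo last week in the lobby.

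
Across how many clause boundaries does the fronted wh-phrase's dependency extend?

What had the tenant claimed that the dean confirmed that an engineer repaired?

"what" is extracted from the object of "repaired".
Boundaries crossed, outermost first: [that], [that] — 2 in total.

2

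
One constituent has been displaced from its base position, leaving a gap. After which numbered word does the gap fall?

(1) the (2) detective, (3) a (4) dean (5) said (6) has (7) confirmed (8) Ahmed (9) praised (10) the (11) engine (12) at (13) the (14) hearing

5

The displaced element is "the detective" (word 2).
It is linked across 1 clause boundary (Ø).
It functions as the subject of "confirmed", so the gap sits immediately after word 5 ("said").
Base order: A dean said that the detective has confirmed Ahmed praised the engine at the hearing.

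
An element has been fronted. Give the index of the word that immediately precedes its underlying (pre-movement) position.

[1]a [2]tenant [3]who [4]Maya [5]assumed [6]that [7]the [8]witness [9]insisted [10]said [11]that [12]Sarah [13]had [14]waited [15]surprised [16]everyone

9

The displaced element is "a tenant" (word 2).
It is linked across 2 clause boundaries (that → Ø).
It functions as the subject of "said", so the gap sits immediately after word 9 ("insisted").
Base order: Maya assumed that the witness insisted that a tenant said that Sarah had waited.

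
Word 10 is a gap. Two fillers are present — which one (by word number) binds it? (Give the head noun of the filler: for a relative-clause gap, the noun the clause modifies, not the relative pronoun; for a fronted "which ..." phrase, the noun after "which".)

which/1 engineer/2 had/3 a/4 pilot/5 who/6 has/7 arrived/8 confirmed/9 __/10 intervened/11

The marked gap is the subject of "intervened".
Its filler is the fronted wh-phrase "which engineer", at word 2.
(The other dependency links word 5 to a gap after word 6.)

2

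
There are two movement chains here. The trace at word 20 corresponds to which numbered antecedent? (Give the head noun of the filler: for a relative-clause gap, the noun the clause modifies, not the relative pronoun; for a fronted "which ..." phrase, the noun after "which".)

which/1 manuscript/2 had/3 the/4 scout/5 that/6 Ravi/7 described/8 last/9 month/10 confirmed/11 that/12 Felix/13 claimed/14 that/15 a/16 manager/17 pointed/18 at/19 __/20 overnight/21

The marked gap is the object of the preposition "at" of "pointed".
Its filler is the fronted wh-phrase "which manuscript", at word 2.
(The other dependency links word 5 to a gap after word 8.)

2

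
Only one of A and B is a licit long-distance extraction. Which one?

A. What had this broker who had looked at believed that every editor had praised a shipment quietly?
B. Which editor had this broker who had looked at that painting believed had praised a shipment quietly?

B

In A, the wh-phrase is extracted from inside a complex-NP island (relative clause) (introduced by "who"), which blocks movement.
In B, the extraction path crosses only that-complement boundaries, which are transparent.
So B is grammatical.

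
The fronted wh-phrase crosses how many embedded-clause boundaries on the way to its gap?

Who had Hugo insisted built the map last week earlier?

"who" is extracted from the subject of "built".
Boundaries crossed, outermost first: [Ø] — 1 in total.

1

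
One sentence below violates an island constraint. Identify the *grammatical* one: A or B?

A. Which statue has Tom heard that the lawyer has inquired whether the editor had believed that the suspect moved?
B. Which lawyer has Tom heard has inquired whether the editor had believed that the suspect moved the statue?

In A, the wh-phrase is extracted from inside a wh-island (introduced by "whether"), which blocks movement.
In B, the extraction path crosses only that-complement boundaries, which are transparent.
So B is grammatical.

B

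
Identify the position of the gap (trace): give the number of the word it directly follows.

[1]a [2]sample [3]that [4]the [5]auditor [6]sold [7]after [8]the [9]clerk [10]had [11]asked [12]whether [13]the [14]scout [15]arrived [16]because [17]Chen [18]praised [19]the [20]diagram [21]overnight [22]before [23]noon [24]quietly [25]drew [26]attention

The displaced element is "a sample" (word 2).
It functions as the direct object of "sold", so the gap sits immediately after word 6 ("sold").
Base order: The auditor sold a sample after the clerk had asked whether the scout arrived because Chen praised the diagram overnight before noon quietly.

6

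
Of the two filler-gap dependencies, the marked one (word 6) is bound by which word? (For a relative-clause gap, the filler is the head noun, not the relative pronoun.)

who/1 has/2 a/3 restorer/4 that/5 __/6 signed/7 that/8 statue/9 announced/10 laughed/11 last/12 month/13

4

The marked gap is inside the relative clause, the subject of "signed".
Its filler is the head noun "restorer" (via "that"), at word 4.
(The other dependency links word 1 to a gap after word 10.)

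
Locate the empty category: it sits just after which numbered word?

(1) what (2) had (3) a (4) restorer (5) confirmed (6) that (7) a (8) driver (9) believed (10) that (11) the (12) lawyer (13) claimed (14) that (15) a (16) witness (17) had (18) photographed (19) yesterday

The displaced element is "what" (word 1).
It is linked across 3 clause boundaries (that → that → that).
It functions as the direct object of "photographed", so the gap sits immediately after word 18 ("photographed").
Base order: A restorer had confirmed that a driver believed that the lawyer claimed that a witness had photographed what yesterday.

18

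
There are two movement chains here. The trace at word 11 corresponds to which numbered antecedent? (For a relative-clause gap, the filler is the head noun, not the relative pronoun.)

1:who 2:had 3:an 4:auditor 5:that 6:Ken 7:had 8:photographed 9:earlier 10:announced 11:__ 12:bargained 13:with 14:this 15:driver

1

The marked gap is the subject of "bargained".
Its filler is the fronted wh-phrase "who", at word 1.
(The other dependency links word 4 to a gap after word 8.)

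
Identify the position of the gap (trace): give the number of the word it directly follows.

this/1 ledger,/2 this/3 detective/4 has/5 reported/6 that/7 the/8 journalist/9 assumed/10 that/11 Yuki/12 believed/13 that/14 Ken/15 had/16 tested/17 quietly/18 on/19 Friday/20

17

The displaced element is "this ledger" (word 2).
It is linked across 3 clause boundaries (that → that → that).
It functions as the direct object of "tested", so the gap sits immediately after word 17 ("tested").
Base order: This detective has reported that the journalist assumed that Yuki believed that Ken had tested this ledger quietly on Friday.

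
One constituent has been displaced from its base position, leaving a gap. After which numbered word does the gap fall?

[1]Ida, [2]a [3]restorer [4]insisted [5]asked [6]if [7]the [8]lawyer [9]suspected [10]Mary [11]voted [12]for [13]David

4

The displaced element is "Ida" (word 1).
It is linked across 1 clause boundary (Ø).
It functions as the subject of "asked", so the gap sits immediately after word 4 ("insisted").
Base order: A restorer insisted Ida asked if the lawyer suspected Mary voted for David.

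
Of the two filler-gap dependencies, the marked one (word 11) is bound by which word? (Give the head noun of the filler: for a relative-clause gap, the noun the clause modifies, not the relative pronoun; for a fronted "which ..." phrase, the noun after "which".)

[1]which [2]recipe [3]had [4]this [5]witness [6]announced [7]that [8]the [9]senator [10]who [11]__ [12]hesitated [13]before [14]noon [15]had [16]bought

9

The marked gap is inside the relative clause, the subject of "hesitated".
Its filler is the head noun "senator" (via "who"), at word 9.
(The other dependency links word 2 to a gap after word 16.)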